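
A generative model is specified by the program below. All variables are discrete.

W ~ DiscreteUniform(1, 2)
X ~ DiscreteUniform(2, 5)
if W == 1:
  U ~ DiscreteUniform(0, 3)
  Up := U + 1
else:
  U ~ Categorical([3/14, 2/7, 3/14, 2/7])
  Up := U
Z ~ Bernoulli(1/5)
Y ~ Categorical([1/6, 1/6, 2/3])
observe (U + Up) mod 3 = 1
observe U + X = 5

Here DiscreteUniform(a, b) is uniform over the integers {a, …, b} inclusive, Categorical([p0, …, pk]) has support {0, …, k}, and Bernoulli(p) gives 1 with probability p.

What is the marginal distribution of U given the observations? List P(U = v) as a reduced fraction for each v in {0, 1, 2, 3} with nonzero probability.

P(U=0) = 7/20, P(U=2) = 3/10, P(U=3) = 7/20

Enumerate traces; 18 have nonzero weight after conditioning:
  (W=1, X=2, U=3, Z=0, Y=0) weight 1/240
  (W=1, X=2, U=3, Z=0, Y=1) weight 1/240
  (W=1, X=2, U=3, Z=0, Y=2) weight 1/60
  (W=1, X=2, U=3, Z=1, Y=0) weight 1/960
  (W=1, X=2, U=3, Z=1, Y=1) weight 1/960
  (W=1, X=2, U=3, Z=1, Y=2) weight 1/240
  (W=1, X=5, U=0, Z=0, Y=0) weight 1/240
  (W=1, X=5, U=0, Z=0, Y=1) weight 1/240
  (W=2, X=3, U=2, Z=0, Y=0) weight 1/280
  … 9 more
Group by U:
  weight(U=0) = 1/32
  weight(U=2) = 3/112
  weight(U=3) = 1/32
Total weight = 1/32 + 3/112 + 1/32 = 5/56
P(U=0 | obs) = 1/32 / 5/56 = 7/20
P(U=2 | obs) = 3/112 / 5/56 = 3/10
P(U=3 | obs) = 1/32 / 5/56 = 7/20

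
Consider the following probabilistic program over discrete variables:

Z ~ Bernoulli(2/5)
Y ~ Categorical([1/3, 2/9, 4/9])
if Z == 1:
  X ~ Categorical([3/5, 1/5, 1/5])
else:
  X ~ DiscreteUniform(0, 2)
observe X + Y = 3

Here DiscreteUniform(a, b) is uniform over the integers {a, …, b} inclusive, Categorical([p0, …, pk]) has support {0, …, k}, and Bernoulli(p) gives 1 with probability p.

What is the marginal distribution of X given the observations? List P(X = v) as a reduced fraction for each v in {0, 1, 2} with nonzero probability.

P(X=1) = 2/3, P(X=2) = 1/3

Enumerate traces; 4 have nonzero weight after conditioning:
  (Z=0, Y=1, X=2) weight 2/45
  (Z=0, Y=2, X=1) weight 4/45
  (Z=1, Y=1, X=2) weight 4/225
  (Z=1, Y=2, X=1) weight 8/225
Group by X:
  weight(X=1) = 28/225
  weight(X=2) = 14/225
Total weight = 28/225 + 14/225 = 14/75
P(X=1 | obs) = 28/225 / 14/75 = 2/3
P(X=2 | obs) = 14/225 / 14/75 = 1/3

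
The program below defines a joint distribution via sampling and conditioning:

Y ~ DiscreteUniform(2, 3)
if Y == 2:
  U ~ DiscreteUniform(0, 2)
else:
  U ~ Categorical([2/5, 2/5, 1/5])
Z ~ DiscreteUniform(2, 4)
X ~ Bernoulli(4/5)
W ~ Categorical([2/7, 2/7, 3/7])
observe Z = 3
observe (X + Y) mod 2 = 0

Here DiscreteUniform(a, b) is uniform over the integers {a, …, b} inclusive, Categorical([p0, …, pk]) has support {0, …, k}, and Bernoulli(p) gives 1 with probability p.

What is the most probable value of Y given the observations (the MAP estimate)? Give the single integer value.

Enumerate traces; 18 have nonzero weight after conditioning:
  (Y=2, U=0, Z=3, X=0, W=0) weight 1/315
  (Y=2, U=0, Z=3, X=0, W=1) weight 1/315
  (Y=2, U=0, Z=3, X=0, W=2) weight 1/210
  (Y=2, U=1, Z=3, X=0, W=0) weight 1/315
  (Y=2, U=1, Z=3, X=0, W=1) weight 1/315
  (Y=2, U=1, Z=3, X=0, W=2) weight 1/210
  (Y=2, U=2, Z=3, X=0, W=0) weight 1/315
  (Y=2, U=2, Z=3, X=0, W=1) weight 1/315
  (Y=3, U=0, Z=3, X=1, W=0) weight 8/525
  … 9 more
Group by Y:
  weight(Y=2) = 1/30
  weight(Y=3) = 2/15
Total weight = 1/30 + 2/15 = 1/6
P(Y=2 | obs) = 1/30 / 1/6 = 1/5
P(Y=3 | obs) = 2/15 / 1/6 = 4/5
argmax = 3

argmax_v P(Y = v | obs) = 3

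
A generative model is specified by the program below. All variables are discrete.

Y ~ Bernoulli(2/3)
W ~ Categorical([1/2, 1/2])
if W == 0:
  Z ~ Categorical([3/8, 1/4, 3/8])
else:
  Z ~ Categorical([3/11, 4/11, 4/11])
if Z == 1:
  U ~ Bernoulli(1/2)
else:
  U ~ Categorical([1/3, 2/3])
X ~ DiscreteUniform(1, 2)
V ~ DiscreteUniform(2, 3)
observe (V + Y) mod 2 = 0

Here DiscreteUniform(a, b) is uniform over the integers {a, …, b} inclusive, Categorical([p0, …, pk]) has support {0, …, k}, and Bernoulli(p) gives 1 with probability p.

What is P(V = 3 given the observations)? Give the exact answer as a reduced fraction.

P(V = 3 | obs) = 2/3

Enumerate traces; 48 have nonzero weight after conditioning:
  (Y=0, W=0, Z=0, U=0, X=1, V=2) weight 1/192
  (Y=0, W=0, Z=0, U=0, X=2, V=2) weight 1/192
  (Y=0, W=0, Z=0, U=1, X=1, V=2) weight 1/96
  (Y=0, W=0, Z=0, U=1, X=2, V=2) weight 1/96
  (Y=0, W=0, Z=1, U=0, X=1, V=2) weight 1/192
  (Y=0, W=0, Z=1, U=0, X=2, V=2) weight 1/192
  (Y=0, W=0, Z=1, U=1, X=1, V=2) weight 1/192
  (Y=0, W=0, Z=1, U=1, X=2, V=2) weight 1/192
  (Y=1, W=0, Z=0, U=0, X=1, V=3) weight 1/96
  … 39 more
Group by V:
  weight(V=2) = 1/6
  weight(V=3) = 1/3
Total weight = 1/6 + 1/3 = 1/2
P(V=2 | obs) = 1/6 / 1/2 = 1/3
P(V=3 | obs) = 1/3 / 1/2 = 2/3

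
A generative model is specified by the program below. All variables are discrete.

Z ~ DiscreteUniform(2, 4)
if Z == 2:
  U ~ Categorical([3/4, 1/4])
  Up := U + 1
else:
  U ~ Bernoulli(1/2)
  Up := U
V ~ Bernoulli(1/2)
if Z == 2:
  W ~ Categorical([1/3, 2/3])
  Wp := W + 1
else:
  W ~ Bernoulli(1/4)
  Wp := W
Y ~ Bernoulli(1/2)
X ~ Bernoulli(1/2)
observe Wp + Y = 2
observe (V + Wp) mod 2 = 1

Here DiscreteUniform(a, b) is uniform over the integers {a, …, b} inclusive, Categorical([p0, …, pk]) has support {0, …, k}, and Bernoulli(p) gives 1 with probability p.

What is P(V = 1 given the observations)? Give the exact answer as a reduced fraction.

P(V = 1 | obs) = 4/9

Enumerate traces; 16 have nonzero weight after conditioning:
  (Z=2, U=0, V=0, W=0, Y=1, X=0) weight 1/96
  (Z=2, U=0, V=0, W=0, Y=1, X=1) weight 1/96
  (Z=2, U=0, V=1, W=1, Y=0, X=0) weight 1/48
  (Z=2, U=0, V=1, W=1, Y=0, X=1) weight 1/48
  (Z=2, U=1, V=0, W=0, Y=1, X=0) weight 1/288
  (Z=2, U=1, V=0, W=0, Y=1, X=1) weight 1/288
  (Z=2, U=1, V=1, W=1, Y=0, X=0) weight 1/144
  (Z=2, U=1, V=1, W=1, Y=0, X=1) weight 1/144
  … 8 more
Group by V:
  weight(V=0) = 5/72
  weight(V=1) = 1/18
Total weight = 5/72 + 1/18 = 1/8
P(V=0 | obs) = 5/72 / 1/8 = 5/9
P(V=1 | obs) = 1/18 / 1/8 = 4/9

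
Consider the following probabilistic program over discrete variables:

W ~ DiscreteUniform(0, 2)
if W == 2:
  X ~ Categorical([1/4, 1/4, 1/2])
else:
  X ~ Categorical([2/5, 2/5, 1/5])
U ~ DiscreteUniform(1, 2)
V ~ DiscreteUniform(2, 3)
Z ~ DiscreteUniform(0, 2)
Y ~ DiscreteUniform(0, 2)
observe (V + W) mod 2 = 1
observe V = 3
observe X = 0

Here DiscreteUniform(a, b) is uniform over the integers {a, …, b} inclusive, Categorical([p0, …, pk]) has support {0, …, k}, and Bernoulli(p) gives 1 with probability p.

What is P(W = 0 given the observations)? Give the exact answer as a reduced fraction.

P(W = 0 | obs) = 8/13

Enumerate traces; 36 have nonzero weight after conditioning:
  (W=0, X=0, U=1, V=3, Z=0, Y=0) weight 1/270
  (W=0, X=0, U=1, V=3, Z=0, Y=1) weight 1/270
  (W=0, X=0, U=1, V=3, Z=0, Y=2) weight 1/270
  (W=0, X=0, U=1, V=3, Z=1, Y=0) weight 1/270
  (W=0, X=0, U=1, V=3, Z=1, Y=1) weight 1/270
  (W=0, X=0, U=1, V=3, Z=1, Y=2) weight 1/270
  (W=0, X=0, U=1, V=3, Z=2, Y=0) weight 1/270
  (W=0, X=0, U=1, V=3, Z=2, Y=1) weight 1/270
  (W=2, X=0, U=1, V=3, Z=0, Y=0) weight 1/432
  … 27 more
Group by W:
  weight(W=0) = 1/15
  weight(W=2) = 1/24
Total weight = 1/15 + 1/24 = 13/120
P(W=0 | obs) = 1/15 / 13/120 = 8/13
P(W=2 | obs) = 1/24 / 13/120 = 5/13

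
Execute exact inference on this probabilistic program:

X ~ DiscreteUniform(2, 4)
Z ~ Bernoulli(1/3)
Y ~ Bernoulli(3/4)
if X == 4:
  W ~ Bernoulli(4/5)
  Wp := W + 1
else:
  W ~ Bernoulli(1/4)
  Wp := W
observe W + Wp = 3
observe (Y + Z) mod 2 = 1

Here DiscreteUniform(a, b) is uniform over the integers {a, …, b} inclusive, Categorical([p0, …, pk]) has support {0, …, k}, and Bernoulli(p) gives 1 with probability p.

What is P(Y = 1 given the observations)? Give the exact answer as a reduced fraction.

Enumerate traces; 2 have nonzero weight after conditioning:
  (X=4, Z=0, Y=1, W=1) weight 2/15
  (X=4, Z=1, Y=0, W=1) weight 1/45
Group by Y:
  weight(Y=0) = 1/45
  weight(Y=1) = 2/15
Total weight = 1/45 + 2/15 = 7/45
P(Y=0 | obs) = 1/45 / 7/45 = 1/7
P(Y=1 | obs) = 2/15 / 7/45 = 6/7

P(Y = 1 | obs) = 6/7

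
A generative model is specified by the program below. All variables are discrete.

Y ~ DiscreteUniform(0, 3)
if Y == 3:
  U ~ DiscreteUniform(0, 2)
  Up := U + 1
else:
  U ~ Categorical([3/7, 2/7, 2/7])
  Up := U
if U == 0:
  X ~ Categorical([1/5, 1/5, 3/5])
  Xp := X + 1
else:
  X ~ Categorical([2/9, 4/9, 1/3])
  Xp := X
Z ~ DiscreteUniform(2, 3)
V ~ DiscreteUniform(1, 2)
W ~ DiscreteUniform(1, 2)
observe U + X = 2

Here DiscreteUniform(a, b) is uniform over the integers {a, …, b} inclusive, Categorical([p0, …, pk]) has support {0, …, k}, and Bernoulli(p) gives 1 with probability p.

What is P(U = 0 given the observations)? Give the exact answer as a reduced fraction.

P(U = 0 | obs) = 153/278

Enumerate traces; 96 have nonzero weight after conditioning:
  (Y=0, U=0, X=2, Z=2, V=1, W=1) weight 9/1120
  (Y=0, U=0, X=2, Z=2, V=1, W=2) weight 9/1120
  (Y=0, U=0, X=2, Z=2, V=2, W=1) weight 9/1120
  (Y=0, U=0, X=2, Z=2, V=2, W=2) weight 9/1120
  (Y=0, U=0, X=2, Z=3, V=1, W=1) weight 9/1120
  (Y=0, U=0, X=2, Z=3, V=1, W=2) weight 9/1120
  (Y=0, U=0, X=2, Z=3, V=2, W=1) weight 9/1120
  (Y=0, U=0, X=2, Z=3, V=2, W=2) weight 9/1120
  (Y=0, U=1, X=1, Z=2, V=1, W=1) weight 1/252
  (Y=0, U=2, X=0, Z=2, V=1, W=1) weight 1/504
  … 86 more
Group by U:
  weight(U=0) = 17/70
  weight(U=1) = 25/189
  weight(U=2) = 25/378
Total weight = 17/70 + 25/189 + 25/378 = 139/315
P(U=0 | obs) = 17/70 / 139/315 = 153/278
P(U=1 | obs) = 25/189 / 139/315 = 125/417
P(U=2 | obs) = 25/378 / 139/315 = 125/834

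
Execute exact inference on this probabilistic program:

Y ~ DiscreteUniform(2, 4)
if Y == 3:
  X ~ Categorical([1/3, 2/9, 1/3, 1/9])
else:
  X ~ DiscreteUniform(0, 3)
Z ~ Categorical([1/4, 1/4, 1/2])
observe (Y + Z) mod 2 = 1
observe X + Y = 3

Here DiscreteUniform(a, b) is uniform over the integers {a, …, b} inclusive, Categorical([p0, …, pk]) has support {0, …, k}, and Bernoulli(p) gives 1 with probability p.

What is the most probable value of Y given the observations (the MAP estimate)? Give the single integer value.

argmax_v P(Y = v | obs) = 3

Enumerate traces; 3 have nonzero weight after conditioning:
  (Y=2, X=1, Z=1) weight 1/48
  (Y=3, X=0, Z=0) weight 1/36
  (Y=3, X=0, Z=2) weight 1/18
Group by Y:
  weight(Y=2) = 1/48
  weight(Y=3) = 1/12
Total weight = 1/48 + 1/12 = 5/48
P(Y=2 | obs) = 1/48 / 5/48 = 1/5
P(Y=3 | obs) = 1/12 / 5/48 = 4/5
argmax = 3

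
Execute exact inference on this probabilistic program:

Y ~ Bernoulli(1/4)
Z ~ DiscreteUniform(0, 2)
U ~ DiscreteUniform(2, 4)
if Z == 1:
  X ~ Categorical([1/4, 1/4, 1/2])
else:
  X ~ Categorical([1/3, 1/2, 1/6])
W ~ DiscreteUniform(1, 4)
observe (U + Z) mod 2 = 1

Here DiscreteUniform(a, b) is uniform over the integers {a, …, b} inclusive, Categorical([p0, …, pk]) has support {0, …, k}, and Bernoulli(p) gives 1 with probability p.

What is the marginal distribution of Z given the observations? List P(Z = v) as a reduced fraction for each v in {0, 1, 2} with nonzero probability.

Enumerate traces; 96 have nonzero weight after conditioning:
  (Y=0, Z=0, U=3, X=0, W=1) weight 1/144
  (Y=0, Z=0, U=3, X=0, W=2) weight 1/144
  (Y=0, Z=0, U=3, X=0, W=3) weight 1/144
  (Y=0, Z=0, U=3, X=0, W=4) weight 1/144
  (Y=0, Z=0, U=3, X=1, W=1) weight 1/96
  (Y=0, Z=0, U=3, X=1, W=2) weight 1/96
  (Y=0, Z=0, U=3, X=1, W=3) weight 1/96
  (Y=0, Z=0, U=3, X=1, W=4) weight 1/96
  (Y=0, Z=1, U=2, X=0, W=1) weight 1/192
  (Y=0, Z=2, U=3, X=0, W=1) weight 1/144
  … 86 more
Group by Z:
  weight(Z=0) = 1/9
  weight(Z=1) = 2/9
  weight(Z=2) = 1/9
Total weight = 1/9 + 2/9 + 1/9 = 4/9
P(Z=0 | obs) = 1/9 / 4/9 = 1/4
P(Z=1 | obs) = 2/9 / 4/9 = 1/2
P(Z=2 | obs) = 1/9 / 4/9 = 1/4

P(Z=0) = 1/4, P(Z=1) = 1/2, P(Z=2) = 1/4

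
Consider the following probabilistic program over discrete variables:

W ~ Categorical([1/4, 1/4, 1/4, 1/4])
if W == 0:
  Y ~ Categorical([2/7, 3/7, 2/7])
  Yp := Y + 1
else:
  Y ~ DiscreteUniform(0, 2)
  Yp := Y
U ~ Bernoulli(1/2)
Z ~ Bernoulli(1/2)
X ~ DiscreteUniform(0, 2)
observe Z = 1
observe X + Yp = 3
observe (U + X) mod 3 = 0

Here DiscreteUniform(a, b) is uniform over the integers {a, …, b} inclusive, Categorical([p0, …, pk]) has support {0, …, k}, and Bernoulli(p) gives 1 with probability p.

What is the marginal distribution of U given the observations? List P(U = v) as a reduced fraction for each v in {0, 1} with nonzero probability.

P(U=0) = 2/11, P(U=1) = 9/11

Enumerate traces; 5 have nonzero weight after conditioning:
  (W=0, Y=0, U=1, Z=1, X=2) weight 1/168
  (W=0, Y=2, U=0, Z=1, X=0) weight 1/168
  (W=1, Y=1, U=1, Z=1, X=2) weight 1/144
  (W=2, Y=1, U=1, Z=1, X=2) weight 1/144
  (W=3, Y=1, U=1, Z=1, X=2) weight 1/144
Group by U:
  weight(U=0) = 1/168
  weight(U=1) = 3/112
Total weight = 1/168 + 3/112 = 11/336
P(U=0 | obs) = 1/168 / 11/336 = 2/11
P(U=1 | obs) = 3/112 / 11/336 = 9/11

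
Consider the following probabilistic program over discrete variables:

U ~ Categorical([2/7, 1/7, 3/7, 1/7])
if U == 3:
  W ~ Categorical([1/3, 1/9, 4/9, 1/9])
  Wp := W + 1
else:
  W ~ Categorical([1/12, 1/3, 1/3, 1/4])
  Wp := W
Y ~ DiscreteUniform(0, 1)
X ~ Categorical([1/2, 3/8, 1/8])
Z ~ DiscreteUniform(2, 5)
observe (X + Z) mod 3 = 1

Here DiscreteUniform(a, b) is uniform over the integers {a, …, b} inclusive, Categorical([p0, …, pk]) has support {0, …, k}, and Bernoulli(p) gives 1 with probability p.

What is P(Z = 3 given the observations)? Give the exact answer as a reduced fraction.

Enumerate traces; 128 have nonzero weight after conditioning:
  (U=0, W=0, Y=0, X=0, Z=4) weight 1/672
  (U=0, W=0, Y=0, X=1, Z=3) weight 1/896
  (U=0, W=0, Y=0, X=2, Z=2) weight 1/2688
  (U=0, W=0, Y=0, X=2, Z=5) weight 1/2688
  (U=0, W=0, Y=1, X=0, Z=4) weight 1/672
  (U=0, W=0, Y=1, X=1, Z=3) weight 1/896
  (U=0, W=0, Y=1, X=2, Z=2) weight 1/2688
  (U=0, W=0, Y=1, X=2, Z=5) weight 1/2688
  … 120 more
Group by Z:
  weight(Z=2) = 1/32
  weight(Z=3) = 3/32
  weight(Z=4) = 1/8
  weight(Z=5) = 1/32
Total weight = 1/32 + 3/32 + 1/8 + 1/32 = 9/32
P(Z=2 | obs) = 1/32 / 9/32 = 1/9
P(Z=3 | obs) = 3/32 / 9/32 = 1/3
P(Z=4 | obs) = 1/8 / 9/32 = 4/9
P(Z=5 | obs) = 1/32 / 9/32 = 1/9

P(Z = 3 | obs) = 1/3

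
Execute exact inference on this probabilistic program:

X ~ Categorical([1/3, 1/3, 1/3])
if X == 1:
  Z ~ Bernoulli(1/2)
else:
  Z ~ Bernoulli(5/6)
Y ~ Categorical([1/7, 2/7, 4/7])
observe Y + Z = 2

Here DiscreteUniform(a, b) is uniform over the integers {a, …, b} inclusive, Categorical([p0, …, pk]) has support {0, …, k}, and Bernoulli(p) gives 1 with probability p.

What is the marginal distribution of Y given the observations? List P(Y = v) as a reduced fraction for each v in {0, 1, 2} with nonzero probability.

P(Y=1) = 13/23, P(Y=2) = 10/23

Enumerate traces; 6 have nonzero weight after conditioning:
  (X=0, Z=0, Y=2) weight 2/63
  (X=0, Z=1, Y=1) weight 5/63
  (X=1, Z=0, Y=2) weight 2/21
  (X=1, Z=1, Y=1) weight 1/21
  (X=2, Z=0, Y=2) weight 2/63
  (X=2, Z=1, Y=1) weight 5/63
Group by Y:
  weight(Y=1) = 13/63
  weight(Y=2) = 10/63
Total weight = 13/63 + 10/63 = 23/63
P(Y=1 | obs) = 13/63 / 23/63 = 13/23
P(Y=2 | obs) = 10/63 / 23/63 = 10/23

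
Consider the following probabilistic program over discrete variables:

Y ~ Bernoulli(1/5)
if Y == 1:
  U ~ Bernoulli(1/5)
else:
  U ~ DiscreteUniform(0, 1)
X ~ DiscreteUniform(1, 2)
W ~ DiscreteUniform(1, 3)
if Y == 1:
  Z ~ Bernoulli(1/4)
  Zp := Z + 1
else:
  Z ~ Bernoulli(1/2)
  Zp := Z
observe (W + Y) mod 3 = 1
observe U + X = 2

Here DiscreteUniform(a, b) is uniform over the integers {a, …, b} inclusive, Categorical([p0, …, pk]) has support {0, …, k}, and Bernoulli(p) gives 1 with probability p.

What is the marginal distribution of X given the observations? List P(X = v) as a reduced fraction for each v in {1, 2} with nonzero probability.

P(X=1) = 11/25, P(X=2) = 14/25

Enumerate traces; 8 have nonzero weight after conditioning:
  (Y=0, U=0, X=2, W=1, Z=0) weight 1/30
  (Y=0, U=0, X=2, W=1, Z=1) weight 1/30
  (Y=0, U=1, X=1, W=1, Z=0) weight 1/30
  (Y=0, U=1, X=1, W=1, Z=1) weight 1/30
  (Y=1, U=0, X=2, W=3, Z=0) weight 1/50
  (Y=1, U=0, X=2, W=3, Z=1) weight 1/150
  (Y=1, U=1, X=1, W=3, Z=0) weight 1/200
  (Y=1, U=1, X=1, W=3, Z=1) weight 1/600
Group by X:
  weight(X=1) = 11/150
  weight(X=2) = 7/75
Total weight = 11/150 + 7/75 = 1/6
P(X=1 | obs) = 11/150 / 1/6 = 11/25
P(X=2 | obs) = 7/75 / 1/6 = 14/25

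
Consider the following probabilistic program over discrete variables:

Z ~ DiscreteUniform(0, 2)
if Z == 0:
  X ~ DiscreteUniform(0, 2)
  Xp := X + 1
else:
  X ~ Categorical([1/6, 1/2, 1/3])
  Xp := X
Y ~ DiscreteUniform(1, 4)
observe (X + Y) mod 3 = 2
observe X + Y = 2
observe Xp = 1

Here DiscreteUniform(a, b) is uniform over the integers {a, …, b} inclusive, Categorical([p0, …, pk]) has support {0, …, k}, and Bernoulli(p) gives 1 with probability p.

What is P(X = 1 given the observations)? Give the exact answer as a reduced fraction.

Enumerate traces; 3 have nonzero weight after conditioning:
  (Z=0, X=0, Y=2) weight 1/36
  (Z=1, X=1, Y=1) weight 1/24
  (Z=2, X=1, Y=1) weight 1/24
Group by X:
  weight(X=0) = 1/36
  weight(X=1) = 1/12
Total weight = 1/36 + 1/12 = 1/9
P(X=0 | obs) = 1/36 / 1/9 = 1/4
P(X=1 | obs) = 1/12 / 1/9 = 3/4

P(X = 1 | obs) = 3/4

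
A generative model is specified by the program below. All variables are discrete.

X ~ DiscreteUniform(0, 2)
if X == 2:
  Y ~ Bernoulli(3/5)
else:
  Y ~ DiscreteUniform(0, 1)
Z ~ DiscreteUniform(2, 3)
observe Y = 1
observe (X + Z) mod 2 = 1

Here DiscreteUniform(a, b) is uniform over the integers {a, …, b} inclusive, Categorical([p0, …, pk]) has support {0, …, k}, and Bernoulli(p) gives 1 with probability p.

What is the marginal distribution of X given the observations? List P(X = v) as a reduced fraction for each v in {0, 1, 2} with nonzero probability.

Enumerate traces; 3 have nonzero weight after conditioning:
  (X=0, Y=1, Z=3) weight 1/12
  (X=1, Y=1, Z=2) weight 1/12
  (X=2, Y=1, Z=3) weight 1/10
Group by X:
  weight(X=0) = 1/12
  weight(X=1) = 1/12
  weight(X=2) = 1/10
Total weight = 1/12 + 1/12 + 1/10 = 4/15
P(X=0 | obs) = 1/12 / 4/15 = 5/16
P(X=1 | obs) = 1/12 / 4/15 = 5/16
P(X=2 | obs) = 1/10 / 4/15 = 3/8

P(X=0) = 5/16, P(X=1) = 5/16, P(X=2) = 3/8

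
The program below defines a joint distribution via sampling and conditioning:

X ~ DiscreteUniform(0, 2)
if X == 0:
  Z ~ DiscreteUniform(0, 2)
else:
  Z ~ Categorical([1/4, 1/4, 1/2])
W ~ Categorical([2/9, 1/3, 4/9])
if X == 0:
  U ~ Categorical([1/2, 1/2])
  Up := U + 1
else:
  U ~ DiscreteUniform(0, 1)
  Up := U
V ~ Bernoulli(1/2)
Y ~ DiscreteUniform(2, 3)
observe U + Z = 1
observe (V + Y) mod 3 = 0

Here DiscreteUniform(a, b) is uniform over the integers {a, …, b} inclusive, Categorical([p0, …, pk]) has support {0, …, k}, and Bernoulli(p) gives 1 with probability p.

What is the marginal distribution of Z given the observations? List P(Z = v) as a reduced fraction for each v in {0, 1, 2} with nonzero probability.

Enumerate traces; 36 have nonzero weight after conditioning:
  (X=0, Z=0, W=0, U=1, V=0, Y=3) weight 1/324
  (X=0, Z=0, W=0, U=1, V=1, Y=2) weight 1/324
  (X=0, Z=0, W=1, U=1, V=0, Y=3) weight 1/216
  (X=0, Z=0, W=1, U=1, V=1, Y=2) weight 1/216
  (X=0, Z=0, W=2, U=1, V=0, Y=3) weight 1/162
  (X=0, Z=0, W=2, U=1, V=1, Y=2) weight 1/162
  (X=0, Z=1, W=0, U=0, V=0, Y=3) weight 1/324
  (X=0, Z=1, W=0, U=0, V=1, Y=2) weight 1/324
  … 28 more
Group by Z:
  weight(Z=0) = 5/72
  weight(Z=1) = 5/72
Total weight = 5/72 + 5/72 = 5/36
P(Z=0 | obs) = 5/72 / 5/36 = 1/2
P(Z=1 | obs) = 5/72 / 5/36 = 1/2

P(Z=0) = 1/2, P(Z=1) = 1/2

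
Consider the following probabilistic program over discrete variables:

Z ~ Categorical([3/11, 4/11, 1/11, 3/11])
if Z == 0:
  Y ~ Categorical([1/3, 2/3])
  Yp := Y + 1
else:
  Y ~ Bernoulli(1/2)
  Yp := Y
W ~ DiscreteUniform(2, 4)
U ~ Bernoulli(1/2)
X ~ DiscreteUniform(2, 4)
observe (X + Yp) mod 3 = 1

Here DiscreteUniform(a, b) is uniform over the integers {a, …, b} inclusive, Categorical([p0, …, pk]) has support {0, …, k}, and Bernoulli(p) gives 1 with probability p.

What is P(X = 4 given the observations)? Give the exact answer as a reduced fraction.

Enumerate traces; 48 have nonzero weight after conditioning:
  (Z=0, Y=0, W=2, U=0, X=3) weight 1/198
  (Z=0, Y=0, W=2, U=1, X=3) weight 1/198
  (Z=0, Y=0, W=3, U=0, X=3) weight 1/198
  (Z=0, Y=0, W=3, U=1, X=3) weight 1/198
  (Z=0, Y=0, W=4, U=0, X=3) weight 1/198
  (Z=0, Y=0, W=4, U=1, X=3) weight 1/198
  (Z=0, Y=1, W=2, U=0, X=2) weight 1/99
  (Z=0, Y=1, W=2, U=1, X=2) weight 1/99
  (Z=1, Y=0, W=2, U=0, X=4) weight 1/99
  … 39 more
Group by X:
  weight(X=2) = 2/33
  weight(X=3) = 5/33
  weight(X=4) = 4/33
Total weight = 2/33 + 5/33 + 4/33 = 1/3
P(X=2 | obs) = 2/33 / 1/3 = 2/11
P(X=3 | obs) = 5/33 / 1/3 = 5/11
P(X=4 | obs) = 4/33 / 1/3 = 4/11

P(X = 4 | obs) = 4/11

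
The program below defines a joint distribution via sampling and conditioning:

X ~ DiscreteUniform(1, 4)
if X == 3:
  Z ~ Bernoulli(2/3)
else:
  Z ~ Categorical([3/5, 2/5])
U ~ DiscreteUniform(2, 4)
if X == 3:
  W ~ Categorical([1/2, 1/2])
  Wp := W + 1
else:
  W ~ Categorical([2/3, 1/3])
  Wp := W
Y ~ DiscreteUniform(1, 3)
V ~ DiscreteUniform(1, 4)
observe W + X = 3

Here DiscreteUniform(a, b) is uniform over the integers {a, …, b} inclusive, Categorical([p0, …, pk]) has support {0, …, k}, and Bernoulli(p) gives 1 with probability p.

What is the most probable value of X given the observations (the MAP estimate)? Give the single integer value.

argmax_v P(X = v | obs) = 3

Enumerate traces; 144 have nonzero weight after conditioning:
  (X=2, Z=0, U=2, W=1, Y=1, V=1) weight 1/720
  (X=2, Z=0, U=2, W=1, Y=1, V=2) weight 1/720
  (X=2, Z=0, U=2, W=1, Y=1, V=3) weight 1/720
  (X=2, Z=0, U=2, W=1, Y=1, V=4) weight 1/720
  (X=2, Z=0, U=2, W=1, Y=2, V=1) weight 1/720
  (X=2, Z=0, U=2, W=1, Y=2, V=2) weight 1/720
  (X=2, Z=0, U=2, W=1, Y=2, V=3) weight 1/720
  (X=2, Z=0, U=2, W=1, Y=2, V=4) weight 1/720
  (X=3, Z=0, U=2, W=0, Y=1, V=1) weight 1/864
  … 135 more
Group by X:
  weight(X=2) = 1/12
  weight(X=3) = 1/8
Total weight = 1/12 + 1/8 = 5/24
P(X=2 | obs) = 1/12 / 5/24 = 2/5
P(X=3 | obs) = 1/8 / 5/24 = 3/5
argmax = 3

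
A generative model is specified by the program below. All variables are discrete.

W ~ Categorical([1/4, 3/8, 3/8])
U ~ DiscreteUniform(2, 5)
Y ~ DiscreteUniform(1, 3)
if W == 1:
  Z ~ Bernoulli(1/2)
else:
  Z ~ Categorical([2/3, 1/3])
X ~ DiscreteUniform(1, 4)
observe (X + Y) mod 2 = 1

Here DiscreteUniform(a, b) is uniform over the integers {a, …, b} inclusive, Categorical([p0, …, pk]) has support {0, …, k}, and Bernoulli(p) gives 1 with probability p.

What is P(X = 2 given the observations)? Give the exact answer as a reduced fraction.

P(X = 2 | obs) = 1/3

Enumerate traces; 144 have nonzero weight after conditioning:
  (W=0, U=2, Y=1, Z=0, X=2) weight 1/288
  (W=0, U=2, Y=1, Z=0, X=4) weight 1/288
  (W=0, U=2, Y=1, Z=1, X=2) weight 1/576
  (W=0, U=2, Y=1, Z=1, X=4) weight 1/576
  (W=0, U=2, Y=2, Z=0, X=1) weight 1/288
  (W=0, U=2, Y=2, Z=0, X=3) weight 1/288
  (W=0, U=2, Y=2, Z=1, X=1) weight 1/576
  (W=0, U=2, Y=2, Z=1, X=3) weight 1/576
  … 136 more
Group by X:
  weight(X=1) = 1/12
  weight(X=2) = 1/6
  weight(X=3) = 1/12
  weight(X=4) = 1/6
Total weight = 1/12 + 1/6 + 1/12 + 1/6 = 1/2
P(X=1 | obs) = 1/12 / 1/2 = 1/6
P(X=2 | obs) = 1/6 / 1/2 = 1/3
P(X=3 | obs) = 1/12 / 1/2 = 1/6
P(X=4 | obs) = 1/6 / 1/2 = 1/3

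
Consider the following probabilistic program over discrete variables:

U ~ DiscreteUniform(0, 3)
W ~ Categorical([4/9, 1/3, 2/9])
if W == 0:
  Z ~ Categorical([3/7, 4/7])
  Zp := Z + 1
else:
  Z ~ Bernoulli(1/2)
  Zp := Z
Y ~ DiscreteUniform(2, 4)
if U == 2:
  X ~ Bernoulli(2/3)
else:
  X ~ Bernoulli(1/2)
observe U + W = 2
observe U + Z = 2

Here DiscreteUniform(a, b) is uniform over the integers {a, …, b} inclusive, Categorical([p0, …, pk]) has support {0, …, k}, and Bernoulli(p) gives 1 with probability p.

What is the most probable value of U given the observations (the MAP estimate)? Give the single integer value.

Enumerate traces; 12 have nonzero weight after conditioning:
  (U=1, W=1, Z=1, Y=2, X=0) weight 1/144
  (U=1, W=1, Z=1, Y=2, X=1) weight 1/144
  (U=1, W=1, Z=1, Y=3, X=0) weight 1/144
  (U=1, W=1, Z=1, Y=3, X=1) weight 1/144
  (U=1, W=1, Z=1, Y=4, X=0) weight 1/144
  (U=1, W=1, Z=1, Y=4, X=1) weight 1/144
  (U=2, W=0, Z=0, Y=2, X=0) weight 1/189
  (U=2, W=0, Z=0, Y=2, X=1) weight 2/189
  … 4 more
Group by U:
  weight(U=1) = 1/24
  weight(U=2) = 1/21
Total weight = 1/24 + 1/21 = 5/56
P(U=1 | obs) = 1/24 / 5/56 = 7/15
P(U=2 | obs) = 1/21 / 5/56 = 8/15
argmax = 2

argmax_v P(U = v | obs) = 2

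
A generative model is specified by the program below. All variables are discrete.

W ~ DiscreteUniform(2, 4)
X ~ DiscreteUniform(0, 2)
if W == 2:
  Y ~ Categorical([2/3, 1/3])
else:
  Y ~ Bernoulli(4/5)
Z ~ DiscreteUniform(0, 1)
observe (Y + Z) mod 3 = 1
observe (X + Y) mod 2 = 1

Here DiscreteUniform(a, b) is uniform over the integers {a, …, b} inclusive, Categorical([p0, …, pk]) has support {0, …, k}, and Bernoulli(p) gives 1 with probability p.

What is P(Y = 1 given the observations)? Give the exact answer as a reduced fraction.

Enumerate traces; 9 have nonzero weight after conditioning:
  (W=2, X=0, Y=1, Z=0) weight 1/54
  (W=2, X=1, Y=0, Z=1) weight 1/27
  (W=2, X=2, Y=1, Z=0) weight 1/54
  (W=3, X=0, Y=1, Z=0) weight 2/45
  (W=3, X=1, Y=0, Z=1) weight 1/90
  (W=3, X=2, Y=1, Z=0) weight 2/45
  (W=4, X=0, Y=1, Z=0) weight 2/45
  (W=4, X=1, Y=0, Z=1) weight 1/90
  … 1 more
Group by Y:
  weight(Y=0) = 8/135
  weight(Y=1) = 29/135
Total weight = 8/135 + 29/135 = 37/135
P(Y=0 | obs) = 8/135 / 37/135 = 8/37
P(Y=1 | obs) = 29/135 / 37/135 = 29/37

P(Y = 1 | obs) = 29/37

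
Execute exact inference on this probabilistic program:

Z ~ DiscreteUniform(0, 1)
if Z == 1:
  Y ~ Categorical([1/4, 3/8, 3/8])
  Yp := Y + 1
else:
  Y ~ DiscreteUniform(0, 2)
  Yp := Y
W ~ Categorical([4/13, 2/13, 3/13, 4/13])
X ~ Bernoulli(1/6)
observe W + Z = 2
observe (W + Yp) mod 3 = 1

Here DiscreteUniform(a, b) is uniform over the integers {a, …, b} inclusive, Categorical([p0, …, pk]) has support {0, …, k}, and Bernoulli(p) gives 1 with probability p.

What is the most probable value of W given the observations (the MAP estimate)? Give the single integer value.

Enumerate traces; 4 have nonzero weight after conditioning:
  (Z=0, Y=2, W=2, X=0) weight 5/156
  (Z=0, Y=2, W=2, X=1) weight 1/156
  (Z=1, Y=2, W=1, X=0) weight 5/208
  (Z=1, Y=2, W=1, X=1) weight 1/208
Group by W:
  weight(W=1) = 3/104
  weight(W=2) = 1/26
Total weight = 3/104 + 1/26 = 7/104
P(W=1 | obs) = 3/104 / 7/104 = 3/7
P(W=2 | obs) = 1/26 / 7/104 = 4/7
argmax = 2

argmax_v P(W = v | obs) = 2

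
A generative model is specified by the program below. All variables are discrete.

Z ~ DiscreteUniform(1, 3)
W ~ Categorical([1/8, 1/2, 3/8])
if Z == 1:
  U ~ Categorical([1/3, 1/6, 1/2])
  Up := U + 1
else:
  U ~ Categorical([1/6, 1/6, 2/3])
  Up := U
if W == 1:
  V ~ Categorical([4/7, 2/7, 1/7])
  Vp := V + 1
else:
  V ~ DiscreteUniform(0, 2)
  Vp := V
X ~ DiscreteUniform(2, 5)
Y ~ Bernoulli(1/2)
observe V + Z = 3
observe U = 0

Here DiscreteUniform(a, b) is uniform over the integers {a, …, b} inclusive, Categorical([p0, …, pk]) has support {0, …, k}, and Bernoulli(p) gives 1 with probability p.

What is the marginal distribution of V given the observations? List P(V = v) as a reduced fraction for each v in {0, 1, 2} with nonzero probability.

Enumerate traces; 72 have nonzero weight after conditioning:
  (Z=1, W=0, U=0, V=2, X=2, Y=0) weight 1/1728
  (Z=1, W=0, U=0, V=2, X=2, Y=1) weight 1/1728
  (Z=1, W=0, U=0, V=2, X=3, Y=0) weight 1/1728
  (Z=1, W=0, U=0, V=2, X=3, Y=1) weight 1/1728
  (Z=1, W=0, U=0, V=2, X=4, Y=0) weight 1/1728
  (Z=1, W=0, U=0, V=2, X=4, Y=1) weight 1/1728
  (Z=1, W=0, U=0, V=2, X=5, Y=0) weight 1/1728
  (Z=1, W=0, U=0, V=2, X=5, Y=1) weight 1/1728
  (Z=2, W=0, U=0, V=1, X=2, Y=0) weight 1/3456
  (Z=3, W=0, U=0, V=0, X=2, Y=0) weight 1/3456
  … 62 more
Group by V:
  weight(V=0) = 19/756
  weight(V=1) = 13/756
  weight(V=2) = 5/189
Total weight = 19/756 + 13/756 + 5/189 = 13/189
P(V=0 | obs) = 19/756 / 13/189 = 19/52
P(V=1 | obs) = 13/756 / 13/189 = 1/4
P(V=2 | obs) = 5/189 / 13/189 = 5/13

P(V=0) = 19/52, P(V=1) = 1/4, P(V=2) = 5/13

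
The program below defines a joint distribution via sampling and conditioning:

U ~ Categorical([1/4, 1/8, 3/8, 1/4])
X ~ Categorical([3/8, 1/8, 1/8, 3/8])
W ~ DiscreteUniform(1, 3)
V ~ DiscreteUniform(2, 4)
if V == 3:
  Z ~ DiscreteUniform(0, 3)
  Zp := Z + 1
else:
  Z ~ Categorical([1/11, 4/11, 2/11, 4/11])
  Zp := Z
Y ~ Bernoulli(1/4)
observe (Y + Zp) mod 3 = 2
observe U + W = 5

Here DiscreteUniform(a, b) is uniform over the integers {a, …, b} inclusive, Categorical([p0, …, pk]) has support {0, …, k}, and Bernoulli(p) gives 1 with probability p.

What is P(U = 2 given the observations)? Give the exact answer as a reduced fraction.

Enumerate traces; 56 have nonzero weight after conditioning:
  (U=2, X=0, W=3, V=2, Z=1, Y=1) weight 1/704
  (U=2, X=0, W=3, V=2, Z=2, Y=0) weight 3/1408
  (U=2, X=0, W=3, V=3, Z=0, Y=1) weight 1/1024
  (U=2, X=0, W=3, V=3, Z=1, Y=0) weight 3/1024
  (U=2, X=0, W=3, V=3, Z=3, Y=1) weight 1/1024
  (U=2, X=0, W=3, V=4, Z=1, Y=1) weight 1/704
  (U=2, X=0, W=3, V=4, Z=2, Y=0) weight 3/1408
  (U=2, X=1, W=3, V=2, Z=1, Y=1) weight 1/2112
  (U=3, X=0, W=2, V=2, Z=1, Y=1) weight 1/1056
  … 47 more
Group by U:
  weight(U=2) = 45/1408
  weight(U=3) = 15/704
Total weight = 45/1408 + 15/704 = 75/1408
P(U=2 | obs) = 45/1408 / 75/1408 = 3/5
P(U=3 | obs) = 15/704 / 75/1408 = 2/5

P(U = 2 | obs) = 3/5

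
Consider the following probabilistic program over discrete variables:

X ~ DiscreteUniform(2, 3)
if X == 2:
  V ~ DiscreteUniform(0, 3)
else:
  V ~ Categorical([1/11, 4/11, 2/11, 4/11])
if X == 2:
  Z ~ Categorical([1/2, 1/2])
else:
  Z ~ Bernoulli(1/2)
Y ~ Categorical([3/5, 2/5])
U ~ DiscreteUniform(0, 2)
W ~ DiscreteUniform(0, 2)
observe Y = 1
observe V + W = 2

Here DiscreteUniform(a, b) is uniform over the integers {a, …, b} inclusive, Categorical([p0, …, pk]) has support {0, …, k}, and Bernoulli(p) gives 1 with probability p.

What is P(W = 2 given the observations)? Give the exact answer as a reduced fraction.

Enumerate traces; 36 have nonzero weight after conditioning:
  (X=2, V=0, Z=0, Y=1, U=0, W=2) weight 1/360
  (X=2, V=0, Z=0, Y=1, U=1, W=2) weight 1/360
  (X=2, V=0, Z=0, Y=1, U=2, W=2) weight 1/360
  (X=2, V=0, Z=1, Y=1, U=0, W=2) weight 1/360
  (X=2, V=0, Z=1, Y=1, U=1, W=2) weight 1/360
  (X=2, V=0, Z=1, Y=1, U=2, W=2) weight 1/360
  (X=2, V=1, Z=0, Y=1, U=0, W=1) weight 1/360
  (X=2, V=1, Z=0, Y=1, U=1, W=1) weight 1/360
  (X=2, V=2, Z=0, Y=1, U=0, W=0) weight 1/360
  … 27 more
Group by W:
  weight(W=0) = 19/660
  weight(W=1) = 9/220
  weight(W=2) = 1/44
Total weight = 19/660 + 9/220 + 1/44 = 61/660
P(W=0 | obs) = 19/660 / 61/660 = 19/61
P(W=1 | obs) = 9/220 / 61/660 = 27/61
P(W=2 | obs) = 1/44 / 61/660 = 15/61

P(W = 2 | obs) = 15/61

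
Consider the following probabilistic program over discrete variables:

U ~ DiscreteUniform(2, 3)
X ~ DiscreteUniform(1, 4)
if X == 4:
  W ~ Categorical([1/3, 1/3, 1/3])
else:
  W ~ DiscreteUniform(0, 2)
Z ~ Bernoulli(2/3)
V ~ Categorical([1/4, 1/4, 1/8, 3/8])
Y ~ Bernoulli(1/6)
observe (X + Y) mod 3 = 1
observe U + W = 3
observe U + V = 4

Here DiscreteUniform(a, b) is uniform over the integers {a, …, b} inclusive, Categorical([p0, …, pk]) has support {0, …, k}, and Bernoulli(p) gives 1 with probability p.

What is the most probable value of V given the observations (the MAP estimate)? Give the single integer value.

Enumerate traces; 12 have nonzero weight after conditioning:
  (U=2, X=1, W=1, Z=0, V=2, Y=0) weight 5/3456
  (U=2, X=1, W=1, Z=1, V=2, Y=0) weight 5/1728
  (U=2, X=3, W=1, Z=0, V=2, Y=1) weight 1/3456
  (U=2, X=3, W=1, Z=1, V=2, Y=1) weight 1/1728
  (U=2, X=4, W=1, Z=0, V=2, Y=0) weight 5/3456
  (U=2, X=4, W=1, Z=1, V=2, Y=0) weight 5/1728
  (U=3, X=1, W=0, Z=0, V=1, Y=0) weight 5/1728
  (U=3, X=1, W=0, Z=1, V=1, Y=0) weight 5/864
  … 4 more
Group by V:
  weight(V=1) = 11/576
  weight(V=2) = 11/1152
Total weight = 11/576 + 11/1152 = 11/384
P(V=1 | obs) = 11/576 / 11/384 = 2/3
P(V=2 | obs) = 11/1152 / 11/384 = 1/3
argmax = 1

argmax_v P(V = v | obs) = 1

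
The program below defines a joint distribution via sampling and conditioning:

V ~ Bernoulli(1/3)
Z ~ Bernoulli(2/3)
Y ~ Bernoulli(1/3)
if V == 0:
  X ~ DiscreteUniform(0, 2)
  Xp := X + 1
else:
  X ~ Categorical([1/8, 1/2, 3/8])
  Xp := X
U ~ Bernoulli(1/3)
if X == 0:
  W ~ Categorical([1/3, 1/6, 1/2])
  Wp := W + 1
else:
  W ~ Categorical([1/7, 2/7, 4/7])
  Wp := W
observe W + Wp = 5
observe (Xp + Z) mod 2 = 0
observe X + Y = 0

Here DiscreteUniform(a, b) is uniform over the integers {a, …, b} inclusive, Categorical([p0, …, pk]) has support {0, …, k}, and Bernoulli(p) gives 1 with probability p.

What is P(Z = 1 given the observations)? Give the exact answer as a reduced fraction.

Enumerate traces; 4 have nonzero weight after conditioning:
  (V=0, Z=1, Y=0, X=0, U=0, W=2) weight 8/243
  (V=0, Z=1, Y=0, X=0, U=1, W=2) weight 4/243
  (V=1, Z=0, Y=0, X=0, U=0, W=2) weight 1/324
  (V=1, Z=0, Y=0, X=0, U=1, W=2) weight 1/648
Group by Z:
  weight(Z=0) = 1/216
  weight(Z=1) = 4/81
Total weight = 1/216 + 4/81 = 35/648
P(Z=0 | obs) = 1/216 / 35/648 = 3/35
P(Z=1 | obs) = 4/81 / 35/648 = 32/35

P(Z = 1 | obs) = 32/35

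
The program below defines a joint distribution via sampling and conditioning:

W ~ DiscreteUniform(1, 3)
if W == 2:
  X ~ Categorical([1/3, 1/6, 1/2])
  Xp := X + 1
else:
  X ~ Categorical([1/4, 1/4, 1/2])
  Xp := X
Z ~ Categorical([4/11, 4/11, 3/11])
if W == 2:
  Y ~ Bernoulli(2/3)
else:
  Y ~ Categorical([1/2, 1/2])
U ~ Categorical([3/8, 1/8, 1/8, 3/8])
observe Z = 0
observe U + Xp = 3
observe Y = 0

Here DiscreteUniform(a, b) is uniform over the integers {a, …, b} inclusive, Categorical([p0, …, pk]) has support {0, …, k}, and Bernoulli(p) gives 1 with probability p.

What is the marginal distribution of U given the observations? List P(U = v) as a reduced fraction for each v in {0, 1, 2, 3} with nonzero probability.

Enumerate traces; 9 have nonzero weight after conditioning:
  (W=1, X=0, Z=0, Y=0, U=3) weight 1/176
  (W=1, X=1, Z=0, Y=0, U=2) weight 1/528
  (W=1, X=2, Z=0, Y=0, U=1) weight 1/264
  (W=2, X=0, Z=0, Y=0, U=2) weight 1/594
  (W=2, X=1, Z=0, Y=0, U=1) weight 1/1188
  (W=2, X=2, Z=0, Y=0, U=0) weight 1/132
  (W=3, X=0, Z=0, Y=0, U=3) weight 1/176
  (W=3, X=1, Z=0, Y=0, U=2) weight 1/528
  … 1 more
Group by U:
  weight(U=0) = 1/132
  weight(U=1) = 5/594
  weight(U=2) = 13/2376
  weight(U=3) = 1/88
Total weight = 1/132 + 5/594 + 13/2376 + 1/88 = 13/396
P(U=0 | obs) = 1/132 / 13/396 = 3/13
P(U=1 | obs) = 5/594 / 13/396 = 10/39
P(U=2 | obs) = 13/2376 / 13/396 = 1/6
P(U=3 | obs) = 1/88 / 13/396 = 9/26

P(U=0) = 3/13, P(U=1) = 10/39, P(U=2) = 1/6, P(U=3) = 9/26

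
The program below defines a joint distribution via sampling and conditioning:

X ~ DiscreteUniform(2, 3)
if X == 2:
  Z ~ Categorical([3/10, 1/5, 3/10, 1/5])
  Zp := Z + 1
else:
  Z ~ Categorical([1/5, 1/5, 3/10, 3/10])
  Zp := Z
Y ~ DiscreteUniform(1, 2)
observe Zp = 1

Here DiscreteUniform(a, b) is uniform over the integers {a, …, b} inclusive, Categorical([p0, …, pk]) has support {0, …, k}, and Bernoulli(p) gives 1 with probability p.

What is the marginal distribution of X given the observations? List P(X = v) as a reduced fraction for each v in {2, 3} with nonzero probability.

P(X=2) = 3/5, P(X=3) = 2/5

Enumerate traces; 4 have nonzero weight after conditioning:
  (X=2, Z=0, Y=1) weight 3/40
  (X=2, Z=0, Y=2) weight 3/40
  (X=3, Z=1, Y=1) weight 1/20
  (X=3, Z=1, Y=2) weight 1/20
Group by X:
  weight(X=2) = 3/20
  weight(X=3) = 1/10
Total weight = 3/20 + 1/10 = 1/4
P(X=2 | obs) = 3/20 / 1/4 = 3/5
P(X=3 | obs) = 1/10 / 1/4 = 2/5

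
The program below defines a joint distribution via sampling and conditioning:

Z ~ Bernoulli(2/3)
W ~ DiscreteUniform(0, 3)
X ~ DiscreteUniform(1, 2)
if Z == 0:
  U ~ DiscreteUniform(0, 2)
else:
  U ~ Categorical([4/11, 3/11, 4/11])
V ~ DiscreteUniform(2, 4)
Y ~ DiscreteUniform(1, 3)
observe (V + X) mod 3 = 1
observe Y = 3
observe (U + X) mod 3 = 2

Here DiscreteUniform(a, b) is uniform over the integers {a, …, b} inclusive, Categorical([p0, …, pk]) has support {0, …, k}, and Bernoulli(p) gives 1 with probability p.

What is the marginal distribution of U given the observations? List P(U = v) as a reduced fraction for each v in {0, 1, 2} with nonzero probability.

Enumerate traces; 16 have nonzero weight after conditioning:
  (Z=0, W=0, X=1, U=1, V=3, Y=3) weight 1/648
  (Z=0, W=0, X=2, U=0, V=2, Y=3) weight 1/648
  (Z=0, W=1, X=1, U=1, V=3, Y=3) weight 1/648
  (Z=0, W=1, X=2, U=0, V=2, Y=3) weight 1/648
  (Z=0, W=2, X=1, U=1, V=3, Y=3) weight 1/648
  (Z=0, W=2, X=2, U=0, V=2, Y=3) weight 1/648
  (Z=0, W=3, X=1, U=1, V=3, Y=3) weight 1/648
  (Z=0, W=3, X=2, U=0, V=2, Y=3) weight 1/648
  … 8 more
Group by U:
  weight(U=0) = 35/1782
  weight(U=1) = 29/1782
Total weight = 35/1782 + 29/1782 = 32/891
P(U=0 | obs) = 35/1782 / 32/891 = 35/64
P(U=1 | obs) = 29/1782 / 32/891 = 29/64

P(U=0) = 35/64, P(U=1) = 29/64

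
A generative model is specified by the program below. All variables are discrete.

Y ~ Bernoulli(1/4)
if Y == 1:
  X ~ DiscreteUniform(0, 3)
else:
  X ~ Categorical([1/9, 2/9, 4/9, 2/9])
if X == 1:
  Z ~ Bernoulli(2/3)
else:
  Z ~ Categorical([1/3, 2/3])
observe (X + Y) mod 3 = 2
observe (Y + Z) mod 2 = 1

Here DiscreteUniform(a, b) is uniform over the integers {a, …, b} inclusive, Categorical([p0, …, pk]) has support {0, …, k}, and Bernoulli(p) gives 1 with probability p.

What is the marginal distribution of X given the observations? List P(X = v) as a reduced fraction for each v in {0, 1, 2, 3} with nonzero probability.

P(X=1) = 3/35, P(X=2) = 32/35

Enumerate traces; 2 have nonzero weight after conditioning:
  (Y=0, X=2, Z=1) weight 2/9
  (Y=1, X=1, Z=0) weight 1/48
Group by X:
  weight(X=1) = 1/48
  weight(X=2) = 2/9
Total weight = 1/48 + 2/9 = 35/144
P(X=1 | obs) = 1/48 / 35/144 = 3/35
P(X=2 | obs) = 2/9 / 35/144 = 32/35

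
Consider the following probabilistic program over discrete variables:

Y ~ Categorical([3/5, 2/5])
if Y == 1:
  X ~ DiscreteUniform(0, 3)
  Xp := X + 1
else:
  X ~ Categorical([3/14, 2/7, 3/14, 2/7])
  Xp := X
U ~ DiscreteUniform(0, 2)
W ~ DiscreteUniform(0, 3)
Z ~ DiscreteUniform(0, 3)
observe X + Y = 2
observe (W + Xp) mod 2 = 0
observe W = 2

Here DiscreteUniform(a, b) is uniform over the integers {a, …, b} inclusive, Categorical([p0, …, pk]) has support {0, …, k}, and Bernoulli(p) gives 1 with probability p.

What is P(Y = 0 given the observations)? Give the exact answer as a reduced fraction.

P(Y = 0 | obs) = 9/16

Enumerate traces; 24 have nonzero weight after conditioning:
  (Y=0, X=2, U=0, W=2, Z=0) weight 3/1120
  (Y=0, X=2, U=0, W=2, Z=1) weight 3/1120
  (Y=0, X=2, U=0, W=2, Z=2) weight 3/1120
  (Y=0, X=2, U=0, W=2, Z=3) weight 3/1120
  (Y=0, X=2, U=1, W=2, Z=0) weight 3/1120
  (Y=0, X=2, U=1, W=2, Z=1) weight 3/1120
  (Y=0, X=2, U=1, W=2, Z=2) weight 3/1120
  (Y=0, X=2, U=1, W=2, Z=3) weight 3/1120
  (Y=1, X=1, U=0, W=2, Z=0) weight 1/480
  … 15 more
Group by Y:
  weight(Y=0) = 9/280
  weight(Y=1) = 1/40
Total weight = 9/280 + 1/40 = 2/35
P(Y=0 | obs) = 9/280 / 2/35 = 9/16
P(Y=1 | obs) = 1/40 / 2/35 = 7/16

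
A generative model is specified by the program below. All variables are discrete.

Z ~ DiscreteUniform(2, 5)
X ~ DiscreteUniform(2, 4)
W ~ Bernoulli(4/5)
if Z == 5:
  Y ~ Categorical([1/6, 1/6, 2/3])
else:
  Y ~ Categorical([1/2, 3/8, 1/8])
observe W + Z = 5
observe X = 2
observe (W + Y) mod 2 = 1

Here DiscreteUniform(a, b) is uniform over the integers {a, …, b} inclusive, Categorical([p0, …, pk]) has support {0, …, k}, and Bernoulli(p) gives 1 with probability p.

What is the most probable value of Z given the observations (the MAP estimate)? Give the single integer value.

argmax_v P(Z = v | obs) = 4

Enumerate traces; 3 have nonzero weight after conditioning:
  (Z=4, X=2, W=1, Y=0) weight 1/30
  (Z=4, X=2, W=1, Y=2) weight 1/120
  (Z=5, X=2, W=0, Y=1) weight 1/360
Group by Z:
  weight(Z=4) = 1/24
  weight(Z=5) = 1/360
Total weight = 1/24 + 1/360 = 2/45
P(Z=4 | obs) = 1/24 / 2/45 = 15/16
P(Z=5 | obs) = 1/360 / 2/45 = 1/16
argmax = 4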